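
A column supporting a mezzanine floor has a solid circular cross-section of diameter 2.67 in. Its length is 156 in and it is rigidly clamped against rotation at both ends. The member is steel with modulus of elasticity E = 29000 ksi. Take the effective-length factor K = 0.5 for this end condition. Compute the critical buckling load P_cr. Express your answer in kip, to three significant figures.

I = πd⁴/64 = π×2.67⁴/64 = 2.495 in⁴
Effective length L_e = K·L = 0.5 × 156 = 78.00 in
P_cr = π²EI / L_e² = π² × 29000×10³ × 2.495 / 78.00² = 1.174×10^5 lb

P_cr ≈ 117 kip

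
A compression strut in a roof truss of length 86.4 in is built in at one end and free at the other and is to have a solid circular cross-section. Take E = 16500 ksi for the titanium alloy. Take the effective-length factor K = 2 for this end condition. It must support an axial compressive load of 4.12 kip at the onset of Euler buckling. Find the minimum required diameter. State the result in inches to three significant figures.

L_e = K·L = 2 × 86.4 = 172.8 in
Required I = P_cr·L_e²/(π²E) = 4.120×10^3 × 172.8² / (π² × 1.65×10^7) = 0.7554 in⁴
Solid circle: I = πd⁴/64  ⇒  d = (64I/π)^(1/4) = (64×0.7554/π)^(1/4) = 1.98 in

d ≈ 1.98 in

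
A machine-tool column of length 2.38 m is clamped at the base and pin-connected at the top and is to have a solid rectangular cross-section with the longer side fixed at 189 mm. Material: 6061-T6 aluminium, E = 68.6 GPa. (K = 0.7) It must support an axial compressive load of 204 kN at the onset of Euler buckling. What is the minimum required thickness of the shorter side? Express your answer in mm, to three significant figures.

L_e = K·L = 0.7 × 2.38 = 1.666 m
Required I = P_cr·L_e²/(π²E) = 2.040×10^5 × 1.666² / (π² × 6.86×10^10) = 8.363×10^-7 m⁴
I_req = 8.363×10^5 mm⁴
Rectangle, weak axis: I_min = h·b³/12 with h = 189 mm fixed  ⇒  b = (12I/h)^(1/3) = 37.6 mm

b ≈ 37.6 mm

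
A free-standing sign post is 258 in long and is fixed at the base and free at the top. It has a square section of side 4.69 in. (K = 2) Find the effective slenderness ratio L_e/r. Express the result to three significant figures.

For a square r = a/√12 = 4.69/√12 = 1.354 in
L_e = K·L = 2 × 258 = 516.0 in
λ = L_e / r_min = 516.00 / 1.354 = 381

λ ≈ 381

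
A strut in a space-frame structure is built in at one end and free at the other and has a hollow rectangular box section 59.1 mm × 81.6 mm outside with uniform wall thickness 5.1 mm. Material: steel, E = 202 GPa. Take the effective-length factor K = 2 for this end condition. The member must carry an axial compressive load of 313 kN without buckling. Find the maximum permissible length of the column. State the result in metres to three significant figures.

L_max ≈ 1.06 m

Inner dimensions: h_i = 81.6 − 2×5.1 = 71.40 mm, b_i = 59.1 − 2×5.1 = 48.90 mm
Weak-axis I_min = (h_o·b_o³ − h_i·b_i³)/12 with b_o = 59.1, b_i = 48.90 mm (shorter outer/inner sides).
I_min = (81.6×59.1³ − 71.40×48.90³)/12 = 7.080×10^5 mm⁴
I = 7.080×10^-7 m⁴
At the buckling limit P_cr = P = 3.130×10^5 N
From P_cr = π²EI/(K·L)²:  L = (1/K)·√(π²EI/P_cr) = (1/2)·√(π²×2.02×10^11×7.080×10^-7/3.130×10^5)
L = 1.06 m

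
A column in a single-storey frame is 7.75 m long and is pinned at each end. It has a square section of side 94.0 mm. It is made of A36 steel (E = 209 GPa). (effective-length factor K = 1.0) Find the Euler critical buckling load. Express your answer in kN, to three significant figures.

I = a⁴/12 = 94.0⁴/12 = 6.506×10^6 mm⁴
I = 6.506×10^6 mm⁴ = 6.506×10^-6 m⁴
Effective length L_e = K·L = 1 × 7.75 = 7.750 m
P_cr = π²EI / L_e² = π² × 209×10⁹ × 6.506×10^-6 / 7.750² = 2.234×10^5 N

P_cr ≈ 223 kN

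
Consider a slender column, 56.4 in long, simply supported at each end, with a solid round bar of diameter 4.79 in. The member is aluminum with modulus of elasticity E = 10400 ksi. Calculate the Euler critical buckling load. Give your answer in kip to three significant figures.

P_cr ≈ 834 kip

I = πd⁴/64 = π×4.79⁴/64 = 25.84 in⁴
Effective length L_e = K·L = 1 × 56.4 = 56.40 in
P_cr = π²EI / L_e² = π² × 10400×10³ × 25.84 / 56.40² = 8.338×10^5 lb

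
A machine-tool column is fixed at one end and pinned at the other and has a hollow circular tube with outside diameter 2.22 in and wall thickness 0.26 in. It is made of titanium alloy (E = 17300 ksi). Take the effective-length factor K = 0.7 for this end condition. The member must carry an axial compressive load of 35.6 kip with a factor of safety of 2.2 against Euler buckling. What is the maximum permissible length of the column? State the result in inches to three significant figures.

Inner diameter d_i = 2.22 − 2×0.26 = 1.700 in
I = π(d_o⁴ − d_i⁴)/64 = π(2.22⁴ − 1.700⁴)/64 = 0.7823 in⁴
Required critical load P_cr = n·P = 2.2 × 35.6 = 78.32 kip = 7.832×10^4 lb
From P_cr = π²EI/(K·L)²:  L = (1/K)·√(π²EI/P_cr) = (1/0.7)·√(π²×1.73×10^7×0.7823/7.832×10^4)
L = 59.0 in

L_max ≈ 59.0 in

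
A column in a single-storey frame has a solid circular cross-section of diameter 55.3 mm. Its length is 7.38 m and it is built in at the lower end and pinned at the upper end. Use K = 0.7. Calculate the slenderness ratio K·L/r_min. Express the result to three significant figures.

I = πd⁴/64 = π×55.3⁴/64 = 4.591×10^5 mm⁴
A = 2.402×10^3 mm²;  r_min = √(I/A) = √(4.591×10^5/2.402×10^3) = 13.82 mm
L_e = K·L = 0.7 × 7.38 m = 5.166 m = 5166.0 mm
λ = L_e / r_min = 5166.0 / 13.82 = 374

λ ≈ 374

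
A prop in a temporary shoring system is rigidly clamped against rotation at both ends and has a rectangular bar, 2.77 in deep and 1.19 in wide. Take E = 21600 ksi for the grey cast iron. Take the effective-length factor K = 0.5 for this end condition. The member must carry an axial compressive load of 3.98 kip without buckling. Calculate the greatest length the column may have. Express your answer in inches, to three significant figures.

Buckling occurs about the weak axis: I_min = h·b³/12 with b = 1.19 in (the shorter side).
I_min = 2.77×1.19³/12 = 0.3890 in⁴
At the buckling limit P_cr = P = 3.980×10^3 lb
From P_cr = π²EI/(K·L)²:  L = (1/K)·√(π²EI/P_cr) = (1/0.5)·√(π²×2.16×10^7×0.3890/3.980×10^3)
L = 289 in

L_max ≈ 289 in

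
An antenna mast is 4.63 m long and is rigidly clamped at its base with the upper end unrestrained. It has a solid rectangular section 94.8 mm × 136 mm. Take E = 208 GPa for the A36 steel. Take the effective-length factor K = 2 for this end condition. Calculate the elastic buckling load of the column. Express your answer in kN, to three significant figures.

P_cr ≈ 231 kN

Buckling occurs about the weak axis: I_min = h·b³/12 with b = 94.8 mm (the shorter side).
I_min = 136×94.8³/12 = 9.656×10^6 mm⁴
I = 9.656×10^6 mm⁴ = 9.656×10^-6 m⁴
Effective length L_e = K·L = 2 × 4.63 = 9.260 m
P_cr = π²EI / L_e² = π² × 208×10⁹ × 9.656×10^-6 / 9.260² = 2.312×10^5 N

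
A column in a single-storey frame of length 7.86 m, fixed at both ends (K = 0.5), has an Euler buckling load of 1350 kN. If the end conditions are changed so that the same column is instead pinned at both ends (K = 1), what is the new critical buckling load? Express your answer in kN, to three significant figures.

P_cr ≈ 338 kN

P_cr ∝ 1/K², so P_cr,new = P_cr,old × (K_old/K_new)² = 1350 × (0.5/1)²
= 1350 × 0.2500 = 338 kN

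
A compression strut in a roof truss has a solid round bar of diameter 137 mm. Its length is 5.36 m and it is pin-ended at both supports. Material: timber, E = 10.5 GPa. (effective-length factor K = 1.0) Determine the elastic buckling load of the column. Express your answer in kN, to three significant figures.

P_cr ≈ 62.4 kN

I = πd⁴/64 = π×137⁴/64 = 1.729×10^7 mm⁴
I = 1.729×10^7 mm⁴ = 1.729×10^-5 m⁴
Effective length L_e = K·L = 1 × 5.36 = 5.360 m
P_cr = π²EI / L_e² = π² × 10.5×10⁹ × 1.729×10^-5 / 5.360² = 6.238×10^4 N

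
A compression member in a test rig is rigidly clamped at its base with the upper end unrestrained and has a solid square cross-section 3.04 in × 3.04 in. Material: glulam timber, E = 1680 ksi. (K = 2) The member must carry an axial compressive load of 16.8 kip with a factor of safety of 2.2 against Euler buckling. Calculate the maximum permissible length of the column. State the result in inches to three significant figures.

L_max ≈ 28.3 in

I = a⁴/12 = 3.04⁴/12 = 7.117 in⁴
Required critical load P_cr = n·P = 2.2 × 16.8 = 36.96 kip = 3.696×10^4 lb
From P_cr = π²EI/(K·L)²:  L = (1/K)·√(π²EI/P_cr) = (1/2)·√(π²×1.68×10^6×7.117/3.696×10^4)
L = 28.3 in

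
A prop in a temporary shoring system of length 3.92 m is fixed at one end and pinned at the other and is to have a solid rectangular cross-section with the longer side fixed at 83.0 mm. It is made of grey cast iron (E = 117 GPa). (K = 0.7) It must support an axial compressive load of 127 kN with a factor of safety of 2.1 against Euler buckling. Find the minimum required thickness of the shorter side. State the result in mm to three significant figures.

b ≈ 63.1 mm

Required P_cr = n·P = 2.1 × 127 = 266.7 kN
L_e = K·L = 0.7 × 3.92 = 2.744 m
Required I = P_cr·L_e²/(π²E) = 2.667×10^5 × 2.744² / (π² × 1.17×10^11) = 1.739×10^-6 m⁴
I_req = 1.739×10^6 mm⁴
Rectangle, weak axis: I_min = h·b³/12 with h = 83.0 mm fixed  ⇒  b = (12I/h)^(1/3) = 63.1 mm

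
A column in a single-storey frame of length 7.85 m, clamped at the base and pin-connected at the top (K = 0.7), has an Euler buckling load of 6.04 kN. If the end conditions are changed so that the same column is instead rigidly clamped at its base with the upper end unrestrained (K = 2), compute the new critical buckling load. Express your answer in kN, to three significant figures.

P_cr ≈ 0.740 kN

P_cr ∝ 1/K², so P_cr,new = P_cr,old × (K_old/K_new)² = 6.04 × (0.7/2)²
= 6.04 × 0.1225 = 0.740 kN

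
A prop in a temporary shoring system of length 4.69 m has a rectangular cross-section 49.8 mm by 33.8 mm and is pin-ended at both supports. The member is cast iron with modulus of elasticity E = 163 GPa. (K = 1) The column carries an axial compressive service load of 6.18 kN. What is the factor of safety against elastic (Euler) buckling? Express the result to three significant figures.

n ≈ 1.90

Buckling occurs about the weak axis: I_min = h·b³/12 with b = 33.8 mm (the shorter side).
I_min = 49.8×33.8³/12 = 1.603×10^5 mm⁴
I = 1.603×10^5 mm⁴ = 1.603×10^-7 m⁴
Effective length L_e = K·L = 1 × 4.69 = 4.690 m
P_cr = π²EI / L_e² = π² × 163×10⁹ × 1.603×10^-7 / 4.690² = 1.172×10^4 N
Factor of safety n = P_cr / P = 11.720 / 6.18 = 1.90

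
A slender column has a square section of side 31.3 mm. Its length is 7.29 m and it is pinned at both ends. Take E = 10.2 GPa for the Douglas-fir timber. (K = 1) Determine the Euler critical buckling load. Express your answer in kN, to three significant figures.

P_cr ≈ 0.152 kN

I = a⁴/12 = 31.3⁴/12 = 7.998×10^4 mm⁴
I = 7.998×10^4 mm⁴ = 7.998×10^-8 m⁴
Effective length L_e = K·L = 1 × 7.29 = 7.290 m
P_cr = π²EI / L_e² = π² × 10.2×10⁹ × 7.998×10^-8 / 7.290² = 151.5 N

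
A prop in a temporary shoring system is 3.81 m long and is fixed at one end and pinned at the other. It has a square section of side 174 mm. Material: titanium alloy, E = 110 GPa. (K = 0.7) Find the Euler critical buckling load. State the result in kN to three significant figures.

P_cr ≈ 11700 kN

I = a⁴/12 = 174⁴/12 = 7.639×10^7 mm⁴
I = 7.639×10^7 mm⁴ = 7.639×10^-5 m⁴
Effective length L_e = K·L = 0.7 × 3.81 = 2.667 m
P_cr = π²EI / L_e² = π² × 110×10⁹ × 7.639×10^-5 / 2.667² = 1.166×10^7 N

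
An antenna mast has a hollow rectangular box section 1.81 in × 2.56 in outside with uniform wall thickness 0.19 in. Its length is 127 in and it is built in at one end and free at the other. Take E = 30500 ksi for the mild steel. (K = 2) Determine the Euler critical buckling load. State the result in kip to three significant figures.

P_cr ≈ 3.42 kip

Inner dimensions: h_i = 2.56 − 2×0.19 = 2.180 in, b_i = 1.81 − 2×0.19 = 1.430 in
Weak-axis I_min = (h_o·b_o³ − h_i·b_i³)/12 with b_o = 1.81, b_i = 1.430 in (shorter outer/inner sides).
I_min = (2.56×1.81³ − 2.180×1.430³)/12 = 0.7338 in⁴
Effective length L_e = K·L = 2 × 127 = 254.0 in
P_cr = π²EI / L_e² = π² × 30500×10³ × 0.7338 / 254.0² = 3.424×10^3 lb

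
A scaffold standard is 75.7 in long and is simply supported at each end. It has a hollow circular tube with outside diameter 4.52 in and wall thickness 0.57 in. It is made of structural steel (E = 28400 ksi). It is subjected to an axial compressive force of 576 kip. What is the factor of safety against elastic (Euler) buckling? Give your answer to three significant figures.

Inner diameter d_i = 4.52 − 2×0.57 = 3.380 in
I = π(d_o⁴ − d_i⁴)/64 = π(4.52⁴ − 3.380⁴)/64 = 14.08 in⁴
Effective length L_e = K·L = 1 × 75.7 = 75.70 in
P_cr = π²EI / L_e² = π² × 28400×10³ × 14.08 / 75.70² = 6.888×10^5 lb
Factor of safety n = P_cr / P = 688.82 / 576 = 1.20

n ≈ 1.20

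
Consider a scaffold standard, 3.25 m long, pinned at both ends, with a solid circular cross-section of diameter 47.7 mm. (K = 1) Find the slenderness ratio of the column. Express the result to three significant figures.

λ ≈ 273

For a solid circle r = d/4 = 47.7/4 = 11.92 mm
L_e = K·L = 1 × 3.25 m = 3.250 m = 3250.0 mm
λ = L_e / r_min = 3250.0 / 11.92 = 273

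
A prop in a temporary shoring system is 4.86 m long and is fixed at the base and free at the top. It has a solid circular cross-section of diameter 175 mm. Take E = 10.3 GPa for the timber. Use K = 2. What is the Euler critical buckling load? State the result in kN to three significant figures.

I = πd⁴/64 = π×175⁴/64 = 4.604×10^7 mm⁴
I = 4.604×10^7 mm⁴ = 4.604×10^-5 m⁴
Effective length L_e = K·L = 2 × 4.86 = 9.720 m
P_cr = π²EI / L_e² = π² × 10.3×10⁹ × 4.604×10^-5 / 9.720² = 4.954×10^4 N

P_cr ≈ 49.5 kN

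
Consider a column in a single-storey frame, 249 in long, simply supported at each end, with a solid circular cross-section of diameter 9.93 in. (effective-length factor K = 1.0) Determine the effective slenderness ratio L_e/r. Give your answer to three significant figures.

λ ≈ 100

I = πd⁴/64 = π×9.93⁴/64 = 477.3 in⁴
A = 77.44 in²;  r_min = √(I/A) = √(477.3/77.44) = 2.482 in
L_e = K·L = 1 × 249 = 249.0 in
λ = L_e / r_min = 249.00 / 2.482 = 100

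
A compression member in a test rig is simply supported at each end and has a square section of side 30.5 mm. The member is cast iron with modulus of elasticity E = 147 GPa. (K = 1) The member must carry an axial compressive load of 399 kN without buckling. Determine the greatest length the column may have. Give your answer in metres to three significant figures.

I = a⁴/12 = 30.5⁴/12 = 7.211×10^4 mm⁴
I = 7.211×10^-8 m⁴
At the buckling limit P_cr = P = 3.990×10^5 N
From P_cr = π²EI/(K·L)²:  L = (1/K)·√(π²EI/P_cr) = (1/1)·√(π²×1.47×10^11×7.211×10^-8/3.990×10^5)
L = 0.512 m

L_max ≈ 0.512 m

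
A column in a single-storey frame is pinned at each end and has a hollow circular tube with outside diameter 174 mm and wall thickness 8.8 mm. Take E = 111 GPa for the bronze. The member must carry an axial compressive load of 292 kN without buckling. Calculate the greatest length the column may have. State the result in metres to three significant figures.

L_max ≈ 7.66 m

Inner diameter d_i = 174 − 2×8.8 = 156.4 mm
I = π(d_o⁴ − d_i⁴)/64 = π(174⁴ − 156.4⁴)/64 = 1.562×10^7 mm⁴
I = 1.562×10^-5 m⁴
At the buckling limit P_cr = P = 2.920×10^5 N
From P_cr = π²EI/(K·L)²:  L = (1/K)·√(π²EI/P_cr) = (1/1)·√(π²×1.11×10^11×1.562×10^-5/2.920×10^5)
L = 7.66 m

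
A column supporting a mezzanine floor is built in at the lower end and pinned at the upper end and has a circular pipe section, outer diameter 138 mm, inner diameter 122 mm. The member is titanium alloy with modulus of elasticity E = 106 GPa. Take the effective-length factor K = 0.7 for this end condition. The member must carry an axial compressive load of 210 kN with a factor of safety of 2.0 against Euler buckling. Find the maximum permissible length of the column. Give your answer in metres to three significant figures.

L_max ≈ 5.93 m

d_o = 138 mm, d_i = 122 mm
I = π(d_o⁴ − d_i⁴)/64 = π(138⁴ − 122.0⁴)/64 = 6.928×10^6 mm⁴
I = 6.928×10^-6 m⁴
Required critical load P_cr = n·P = 2.0 × 210 = 420.0 kN = 4.200×10^5 N
From P_cr = π²EI/(K·L)²:  L = (1/K)·√(π²EI/P_cr) = (1/0.7)·√(π²×1.06×10^11×6.928×10^-6/4.200×10^5)
L = 5.93 m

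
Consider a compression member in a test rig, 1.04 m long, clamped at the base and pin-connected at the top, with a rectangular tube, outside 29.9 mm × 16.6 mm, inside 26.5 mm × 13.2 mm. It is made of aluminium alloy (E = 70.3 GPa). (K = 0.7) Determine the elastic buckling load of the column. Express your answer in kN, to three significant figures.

Weak-axis I_min = (h_o·b_o³ − h_i·b_i³)/12 with b_o = 16.6, b_i = 13.20 mm (shorter outer/inner sides).
I_min = (29.9×16.6³ − 26.50×13.20³)/12 = 6.319×10^3 mm⁴
I = 6.319×10^3 mm⁴ = 6.319×10^-9 m⁴
Effective length L_e = K·L = 0.7 × 1.04 = 0.7280 m
P_cr = π²EI / L_e² = π² × 70.3×10⁹ × 6.319×10^-9 / 0.7280² = 8.272×10^3 N

P_cr ≈ 8.27 kN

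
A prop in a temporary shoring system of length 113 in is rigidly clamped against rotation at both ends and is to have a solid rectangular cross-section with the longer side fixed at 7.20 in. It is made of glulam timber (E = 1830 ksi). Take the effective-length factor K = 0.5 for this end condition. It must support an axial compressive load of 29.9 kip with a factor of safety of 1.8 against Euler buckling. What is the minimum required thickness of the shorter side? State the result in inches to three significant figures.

b ≈ 2.51 in

Required P_cr = n·P = 1.8 × 29.9 = 53.82 kip
L_e = K·L = 0.5 × 113 = 56.50 in
Required I = P_cr·L_e²/(π²E) = 5.382×10^4 × 56.50² / (π² × 1.83×10^6) = 9.512 in⁴
Rectangle, weak axis: I_min = h·b³/12 with h = 7.20 in fixed  ⇒  b = (12I/h)^(1/3) = 2.51 in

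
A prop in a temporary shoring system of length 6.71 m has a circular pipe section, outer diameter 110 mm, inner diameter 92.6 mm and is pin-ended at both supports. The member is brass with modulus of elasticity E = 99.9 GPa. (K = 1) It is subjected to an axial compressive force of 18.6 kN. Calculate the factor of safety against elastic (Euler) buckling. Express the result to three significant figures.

n ≈ 4.21

d_o = 110 mm, d_i = 92.6 mm
I = π(d_o⁴ − d_i⁴)/64 = π(110⁴ − 92.60⁴)/64 = 3.578×10^6 mm⁴
I = 3.578×10^6 mm⁴ = 3.578×10^-6 m⁴
Effective length L_e = K·L = 1 × 6.71 = 6.710 m
P_cr = π²EI / L_e² = π² × 99.9×10⁹ × 3.578×10^-6 / 6.710² = 7.835×10^4 N
Factor of safety n = P_cr / P = 78.346 / 18.6 = 4.21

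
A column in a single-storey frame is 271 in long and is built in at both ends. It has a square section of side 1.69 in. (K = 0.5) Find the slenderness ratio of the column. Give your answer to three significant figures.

λ ≈ 278

For a square r = a/√12 = 1.69/√12 = 0.4879 in
L_e = K·L = 0.5 × 271 = 135.5 in
λ = L_e / r_min = 135.50 / 0.4879 = 278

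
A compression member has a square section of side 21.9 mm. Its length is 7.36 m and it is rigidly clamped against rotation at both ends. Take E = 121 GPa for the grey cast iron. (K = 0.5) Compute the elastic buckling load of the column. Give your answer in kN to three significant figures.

I = a⁴/12 = 21.9⁴/12 = 1.917×10^4 mm⁴
I = 1.917×10^4 mm⁴ = 1.917×10^-8 m⁴
Effective length L_e = K·L = 0.5 × 7.36 = 3.680 m
P_cr = π²EI / L_e² = π² × 121×10⁹ × 1.917×10^-8 / 3.680² = 1.690×10^3 N

P_cr ≈ 1.69 kN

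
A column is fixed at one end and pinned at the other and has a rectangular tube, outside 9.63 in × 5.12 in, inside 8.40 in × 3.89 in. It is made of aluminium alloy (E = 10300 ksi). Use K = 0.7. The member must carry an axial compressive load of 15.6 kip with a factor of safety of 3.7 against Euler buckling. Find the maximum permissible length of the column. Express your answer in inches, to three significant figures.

L_max ≈ 489 in

Weak-axis I_min = (h_o·b_o³ − h_i·b_i³)/12 with b_o = 5.12, b_i = 3.890 in (shorter outer/inner sides).
I_min = (9.63×5.12³ − 8.400×3.890³)/12 = 66.51 in⁴
Required critical load P_cr = n·P = 3.7 × 15.6 = 57.72 kip = 5.772×10^4 lb
From P_cr = π²EI/(K·L)²:  L = (1/K)·√(π²EI/P_cr) = (1/0.7)·√(π²×1.03×10^7×66.51/5.772×10^4)
L = 489 in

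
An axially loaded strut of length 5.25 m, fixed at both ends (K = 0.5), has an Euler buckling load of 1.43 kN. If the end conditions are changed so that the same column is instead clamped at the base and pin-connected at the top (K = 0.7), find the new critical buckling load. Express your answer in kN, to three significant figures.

P_cr ≈ 0.730 kN

P_cr ∝ 1/K², so P_cr,new = P_cr,old × (K_old/K_new)² = 1.43 × (0.5/0.7)²
= 1.43 × 0.5102 = 0.730 kN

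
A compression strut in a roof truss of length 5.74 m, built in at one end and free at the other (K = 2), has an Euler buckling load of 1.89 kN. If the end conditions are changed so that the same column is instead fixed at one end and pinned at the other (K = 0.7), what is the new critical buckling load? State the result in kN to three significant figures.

P_cr ≈ 15.4 kN

P_cr ∝ 1/K², so P_cr,new = P_cr,old × (K_old/K_new)² = 1.89 × (2/0.7)²
= 1.89 × 8.163 = 15.4 kN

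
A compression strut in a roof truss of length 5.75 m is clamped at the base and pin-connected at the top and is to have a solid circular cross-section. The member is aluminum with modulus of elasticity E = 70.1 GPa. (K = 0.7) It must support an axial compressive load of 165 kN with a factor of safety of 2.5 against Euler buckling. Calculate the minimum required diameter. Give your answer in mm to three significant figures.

Required P_cr = n·P = 2.5 × 165 = 412.5 kN
L_e = K·L = 0.7 × 5.75 = 4.025 m
Required I = P_cr·L_e²/(π²E) = 4.125×10^5 × 4.025² / (π² × 7.01×10^10) = 9.659×10^-6 m⁴
I_req = 9.659×10^6 mm⁴
Solid circle: I = πd⁴/64  ⇒  d = (64I/π)^(1/4) = (64×9.659×10^6/π)^(1/4) = 118 mm

d ≈ 118 mm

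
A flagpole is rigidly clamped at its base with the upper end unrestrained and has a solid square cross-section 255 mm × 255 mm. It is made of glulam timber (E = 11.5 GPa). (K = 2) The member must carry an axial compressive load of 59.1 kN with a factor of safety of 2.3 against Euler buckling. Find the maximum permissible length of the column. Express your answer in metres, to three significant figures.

I = a⁴/12 = 255⁴/12 = 3.524×10^8 mm⁴
I = 3.524×10^-4 m⁴
Required critical load P_cr = n·P = 2.3 × 59.1 = 135.9 kN = 1.359×10^5 N
From P_cr = π²EI/(K·L)²:  L = (1/K)·√(π²EI/P_cr) = (1/2)·√(π²×1.15×10^10×3.524×10^-4/1.359×10^5)
L = 8.58 m

L_max ≈ 8.58 m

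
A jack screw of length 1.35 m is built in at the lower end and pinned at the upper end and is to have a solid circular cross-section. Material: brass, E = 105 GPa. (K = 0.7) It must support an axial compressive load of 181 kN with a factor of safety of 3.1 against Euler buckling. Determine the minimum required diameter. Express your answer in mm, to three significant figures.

d ≈ 56.0 mm

Required P_cr = n·P = 3.1 × 181 = 561.1 kN
L_e = K·L = 0.7 × 1.35 = 0.9450 m
Required I = P_cr·L_e²/(π²E) = 5.611×10^5 × 0.9450² / (π² × 1.05×10^11) = 4.835×10^-7 m⁴
I_req = 4.835×10^5 mm⁴
Solid circle: I = πd⁴/64  ⇒  d = (64I/π)^(1/4) = (64×4.835×10^5/π)^(1/4) = 56.0 mm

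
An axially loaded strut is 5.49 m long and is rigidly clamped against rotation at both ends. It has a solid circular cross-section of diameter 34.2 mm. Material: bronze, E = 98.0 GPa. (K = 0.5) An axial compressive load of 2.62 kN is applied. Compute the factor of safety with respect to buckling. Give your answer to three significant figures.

n ≈ 3.29

I = πd⁴/64 = π×34.2⁴/64 = 6.715×10^4 mm⁴
I = 6.715×10^4 mm⁴ = 6.715×10^-8 m⁴
Effective length L_e = K·L = 0.5 × 5.49 = 2.745 m
P_cr = π²EI / L_e² = π² × 98.0×10⁹ × 6.715×10^-8 / 2.745² = 8.620×10^3 N
Factor of safety n = P_cr / P = 8.6202 / 2.62 = 3.29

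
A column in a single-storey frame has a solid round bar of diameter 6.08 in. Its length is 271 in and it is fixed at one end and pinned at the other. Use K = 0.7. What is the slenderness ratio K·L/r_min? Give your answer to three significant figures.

I = πd⁴/64 = π×6.08⁴/64 = 67.08 in⁴
A = 29.03 in²;  r_min = √(I/A) = √(67.08/29.03) = 1.520 in
L_e = K·L = 0.7 × 271 = 189.7 in
λ = L_e / r_min = 189.70 / 1.520 = 125

λ ≈ 125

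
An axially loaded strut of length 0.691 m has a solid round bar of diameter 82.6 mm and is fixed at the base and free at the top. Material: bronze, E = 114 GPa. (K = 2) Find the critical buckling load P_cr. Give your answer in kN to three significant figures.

I = πd⁴/64 = π×82.6⁴/64 = 2.285×10^6 mm⁴
I = 2.285×10^6 mm⁴ = 2.285×10^-6 m⁴
Effective length L_e = K·L = 2 × 0.691 = 1.382 m
P_cr = π²EI / L_e² = π² × 114×10⁹ × 2.285×10^-6 / 1.382² = 1.346×10^6 N

P_cr ≈ 1350 kN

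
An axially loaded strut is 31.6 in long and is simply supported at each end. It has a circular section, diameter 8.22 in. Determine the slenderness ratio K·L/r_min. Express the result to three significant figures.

I = πd⁴/64 = π×8.22⁴/64 = 224.1 in⁴
A = 53.07 in²;  r_min = √(I/A) = √(224.1/53.07) = 2.055 in
L_e = K·L = 1 × 31.6 = 31.60 in
λ = L_e / r_min = 31.600 / 2.055 = 15.4

λ ≈ 15.4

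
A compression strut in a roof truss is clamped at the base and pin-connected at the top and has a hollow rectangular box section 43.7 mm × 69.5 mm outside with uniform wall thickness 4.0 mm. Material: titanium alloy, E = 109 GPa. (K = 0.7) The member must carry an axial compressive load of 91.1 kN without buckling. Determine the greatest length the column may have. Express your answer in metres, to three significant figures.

Inner dimensions: h_i = 69.5 − 2×4.0 = 61.50 mm, b_i = 43.7 − 2×4.0 = 35.70 mm
Weak-axis I_min = (h_o·b_o³ − h_i·b_i³)/12 with b_o = 43.7, b_i = 35.70 mm (shorter outer/inner sides).
I_min = (69.5×43.7³ − 61.50×35.70³)/12 = 2.502×10^5 mm⁴
I = 2.502×10^-7 m⁴
At the buckling limit P_cr = P = 9.110×10^4 N
From P_cr = π²EI/(K·L)²:  L = (1/K)·√(π²EI/P_cr) = (1/0.7)·√(π²×1.09×10^11×2.502×10^-7/9.110×10^4)
L = 2.46 m

L_max ≈ 2.46 m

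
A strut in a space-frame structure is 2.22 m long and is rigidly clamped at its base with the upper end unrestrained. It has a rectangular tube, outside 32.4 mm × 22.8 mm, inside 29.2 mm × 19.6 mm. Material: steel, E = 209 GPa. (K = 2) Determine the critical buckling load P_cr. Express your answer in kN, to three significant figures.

P_cr ≈ 1.43 kN

Weak-axis I_min = (h_o·b_o³ − h_i·b_i³)/12 with b_o = 22.8, b_i = 19.60 mm (shorter outer/inner sides).
I_min = (32.4×22.8³ − 29.20×19.60³)/12 = 1.368×10^4 mm⁴
I = 1.368×10^4 mm⁴ = 1.368×10^-8 m⁴
Effective length L_e = K·L = 2 × 2.22 = 4.440 m
P_cr = π²EI / L_e² = π² × 209×10⁹ × 1.368×10^-8 / 4.440² = 1.431×10^3 N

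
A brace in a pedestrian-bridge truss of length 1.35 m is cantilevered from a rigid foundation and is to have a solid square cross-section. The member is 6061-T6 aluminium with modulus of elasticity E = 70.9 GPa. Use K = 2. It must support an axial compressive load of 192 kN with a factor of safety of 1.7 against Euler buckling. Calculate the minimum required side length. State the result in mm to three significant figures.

Required P_cr = n·P = 1.7 × 192 = 326.4 kN
L_e = K·L = 2 × 1.35 = 2.700 m
Required I = P_cr·L_e²/(π²E) = 3.264×10^5 × 2.700² / (π² × 7.09×10^10) = 3.400×10^-6 m⁴
I_req = 3.400×10^6 mm⁴
Solid square: I = a⁴/12  ⇒  a = (12I)^(1/4) = (12×3.400×10^6)^(1/4) = 79.9 mm

a ≈ 79.9 mm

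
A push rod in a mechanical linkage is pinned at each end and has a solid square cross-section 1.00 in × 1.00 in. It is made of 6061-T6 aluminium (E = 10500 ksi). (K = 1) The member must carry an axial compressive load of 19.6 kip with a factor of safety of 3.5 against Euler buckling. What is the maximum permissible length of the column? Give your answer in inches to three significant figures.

L_max ≈ 11.2 in

I = a⁴/12 = 1.00⁴/12 = 8.333×10^-2 in⁴
Required critical load P_cr = n·P = 3.5 × 19.6 = 68.60 kip = 6.860×10^4 lb
From P_cr = π²EI/(K·L)²:  L = (1/K)·√(π²EI/P_cr) = (1/1)·√(π²×1.05×10^7×8.333×10^-2/6.860×10^4)
L = 11.2 in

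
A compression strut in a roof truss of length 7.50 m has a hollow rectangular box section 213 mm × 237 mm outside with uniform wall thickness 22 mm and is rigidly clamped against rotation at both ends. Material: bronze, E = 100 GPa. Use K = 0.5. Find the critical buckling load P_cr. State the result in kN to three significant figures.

Inner dimensions: h_i = 237 − 2×22 = 193.0 mm, b_i = 213 − 2×22 = 169.0 mm
Weak-axis I_min = (h_o·b_o³ − h_i·b_i³)/12 with b_o = 213, b_i = 169.0 mm (shorter outer/inner sides).
I_min = (237×213³ − 193.0×169.0³)/12 = 1.132×10^8 mm⁴
I = 1.132×10^8 mm⁴ = 1.132×10^-4 m⁴
Effective length L_e = K·L = 0.5 × 7.50 = 3.750 m
P_cr = π²EI / L_e² = π² × 100×10⁹ × 1.132×10^-4 / 3.750² = 7.947×10^6 N

P_cr ≈ 7950 kN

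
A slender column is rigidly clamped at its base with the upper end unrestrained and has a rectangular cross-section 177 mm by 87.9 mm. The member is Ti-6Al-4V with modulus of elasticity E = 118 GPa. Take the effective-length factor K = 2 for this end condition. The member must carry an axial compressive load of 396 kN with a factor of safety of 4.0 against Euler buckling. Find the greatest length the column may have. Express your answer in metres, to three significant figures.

Buckling occurs about the weak axis: I_min = h·b³/12 with b = 87.9 mm (the shorter side).
I_min = 177×87.9³/12 = 1.002×10^7 mm⁴
I = 1.002×10^-5 m⁴
Required critical load P_cr = n·P = 4.0 × 396 = 1584 kN = 1.584×10^6 N
From P_cr = π²EI/(K·L)²:  L = (1/K)·√(π²EI/P_cr) = (1/2)·√(π²×1.18×10^11×1.002×10^-5/1.584×10^6)
L = 1.36 m

L_max ≈ 1.36 m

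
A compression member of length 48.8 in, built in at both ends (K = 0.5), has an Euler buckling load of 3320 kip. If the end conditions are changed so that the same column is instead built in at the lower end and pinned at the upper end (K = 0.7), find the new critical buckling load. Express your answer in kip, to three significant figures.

P_cr ≈ 1690 kip

P_cr ∝ 1/K², so P_cr,new = P_cr,old × (K_old/K_new)² = 3320 × (0.5/0.7)²
= 3320 × 0.5102 = 1690 kip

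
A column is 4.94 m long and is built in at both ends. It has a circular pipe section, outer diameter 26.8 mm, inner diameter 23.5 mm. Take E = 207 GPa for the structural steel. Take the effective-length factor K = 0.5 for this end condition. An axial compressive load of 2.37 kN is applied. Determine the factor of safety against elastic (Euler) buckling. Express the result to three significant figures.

n ≈ 1.46

d_o = 26.8 mm, d_i = 23.5 mm
I = π(d_o⁴ − d_i⁴)/64 = π(26.8⁴ − 23.50⁴)/64 = 1.035×10^4 mm⁴
I = 1.035×10^4 mm⁴ = 1.035×10^-8 m⁴
Effective length L_e = K·L = 0.5 × 4.94 = 2.470 m
P_cr = π²EI / L_e² = π² × 207×10⁹ × 1.035×10^-8 / 2.470² = 3.467×10^3 N
Factor of safety n = P_cr / P = 3.4666 / 2.37 = 1.46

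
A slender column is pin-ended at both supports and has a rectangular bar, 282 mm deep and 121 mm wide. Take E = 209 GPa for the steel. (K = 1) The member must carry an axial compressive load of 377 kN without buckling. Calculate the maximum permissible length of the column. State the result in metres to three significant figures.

Buckling occurs about the weak axis: I_min = h·b³/12 with b = 121 mm (the shorter side).
I_min = 282×121³/12 = 4.163×10^7 mm⁴
I = 4.163×10^-5 m⁴
At the buckling limit P_cr = P = 3.770×10^5 N
From P_cr = π²EI/(K·L)²:  L = (1/K)·√(π²EI/P_cr) = (1/1)·√(π²×2.09×10^11×4.163×10^-5/3.770×10^5)
L = 15.1 m

L_max ≈ 15.1 m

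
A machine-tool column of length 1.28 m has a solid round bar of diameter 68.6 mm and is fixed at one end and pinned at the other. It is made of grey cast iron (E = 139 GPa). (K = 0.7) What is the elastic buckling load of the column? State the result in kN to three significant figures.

P_cr ≈ 1860 kN

I = πd⁴/64 = π×68.6⁴/64 = 1.087×10^6 mm⁴
I = 1.087×10^6 mm⁴ = 1.087×10^-6 m⁴
Effective length L_e = K·L = 0.7 × 1.28 = 0.8960 m
P_cr = π²EI / L_e² = π² × 139×10⁹ × 1.087×10^-6 / 0.8960² = 1.858×10^6 N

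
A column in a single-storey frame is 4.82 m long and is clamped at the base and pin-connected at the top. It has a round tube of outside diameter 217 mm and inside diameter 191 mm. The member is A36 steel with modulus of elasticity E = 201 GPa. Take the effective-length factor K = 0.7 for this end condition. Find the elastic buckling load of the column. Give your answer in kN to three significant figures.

d_o = 217 mm, d_i = 191 mm
I = π(d_o⁴ − d_i⁴)/64 = π(217⁴ − 191.0⁴)/64 = 4.352×10^7 mm⁴
I = 4.352×10^7 mm⁴ = 4.352×10^-5 m⁴
Effective length L_e = K·L = 0.7 × 4.82 = 3.374 m
P_cr = π²EI / L_e² = π² × 201×10⁹ × 4.352×10^-5 / 3.374² = 7.583×10^6 N

P_cr ≈ 7580 kN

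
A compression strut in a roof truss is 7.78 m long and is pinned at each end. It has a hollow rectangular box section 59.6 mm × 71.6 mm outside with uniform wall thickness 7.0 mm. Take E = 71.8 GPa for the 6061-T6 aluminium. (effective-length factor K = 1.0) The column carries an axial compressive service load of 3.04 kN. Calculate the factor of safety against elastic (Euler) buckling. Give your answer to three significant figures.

Inner dimensions: h_i = 71.6 − 2×7.0 = 57.60 mm, b_i = 59.6 − 2×7.0 = 45.60 mm
Weak-axis I_min = (h_o·b_o³ − h_i·b_i³)/12 with b_o = 59.6, b_i = 45.60 mm (shorter outer/inner sides).
I_min = (71.6×59.6³ − 57.60×45.60³)/12 = 8.081×10^5 mm⁴
I = 8.081×10^5 mm⁴ = 8.081×10^-7 m⁴
Effective length L_e = K·L = 1 × 7.78 = 7.780 m
P_cr = π²EI / L_e² = π² × 71.8×10⁹ × 8.081×10^-7 / 7.780² = 9.460×10^3 N
Factor of safety n = P_cr / P = 9.4604 / 3.04 = 3.11

n ≈ 3.11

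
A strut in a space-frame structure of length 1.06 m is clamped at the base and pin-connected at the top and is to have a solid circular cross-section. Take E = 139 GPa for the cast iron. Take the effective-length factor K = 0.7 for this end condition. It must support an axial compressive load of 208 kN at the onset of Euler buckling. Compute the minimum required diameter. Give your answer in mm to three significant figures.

d ≈ 36.1 mm

L_e = K·L = 0.7 × 1.06 = 0.7420 m
Required I = P_cr·L_e²/(π²E) = 2.080×10^5 × 0.7420² / (π² × 1.39×10^11) = 8.348×10^-8 m⁴
I_req = 8.348×10^4 mm⁴
Solid circle: I = πd⁴/64  ⇒  d = (64I/π)^(1/4) = (64×8.348×10^4/π)^(1/4) = 36.1 mm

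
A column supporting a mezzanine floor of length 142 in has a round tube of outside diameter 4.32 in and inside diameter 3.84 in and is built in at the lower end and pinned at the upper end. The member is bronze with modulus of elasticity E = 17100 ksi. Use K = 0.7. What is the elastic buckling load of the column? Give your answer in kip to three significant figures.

P_cr ≈ 110 kip

d_o = 4.32 in, d_i = 3.84 in
I = π(d_o⁴ − d_i⁴)/64 = π(4.32⁴ − 3.840⁴)/64 = 6.423 in⁴
Effective length L_e = K·L = 0.7 × 142 = 99.40 in
P_cr = π²EI / L_e² = π² × 17100×10³ × 6.423 / 99.40² = 1.097×10^5 lb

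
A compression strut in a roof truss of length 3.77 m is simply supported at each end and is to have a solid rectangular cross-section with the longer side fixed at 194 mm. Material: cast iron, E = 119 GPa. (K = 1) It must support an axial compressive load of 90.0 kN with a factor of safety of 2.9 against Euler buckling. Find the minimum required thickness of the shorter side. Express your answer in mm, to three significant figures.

b ≈ 58.0 mm

Required P_cr = n·P = 2.9 × 90.0 = 261.0 kN
L_e = K·L = 1 × 3.77 = 3.770 m
Required I = P_cr·L_e²/(π²E) = 2.610×10^5 × 3.770² / (π² × 1.19×10^11) = 3.158×10^-6 m⁴
I_req = 3.158×10^6 mm⁴
Rectangle, weak axis: I_min = h·b³/12 with h = 194 mm fixed  ⇒  b = (12I/h)^(1/3) = 58.0 mm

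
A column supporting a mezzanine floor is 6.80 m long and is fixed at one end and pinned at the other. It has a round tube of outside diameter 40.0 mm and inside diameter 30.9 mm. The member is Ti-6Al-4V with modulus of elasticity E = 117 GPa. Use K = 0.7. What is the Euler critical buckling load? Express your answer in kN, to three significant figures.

P_cr ≈ 4.12 kN

d_o = 40.0 mm, d_i = 30.9 mm
I = π(d_o⁴ − d_i⁴)/64 = π(40.0⁴ − 30.90⁴)/64 = 8.091×10^4 mm⁴
I = 8.091×10^4 mm⁴ = 8.091×10^-8 m⁴
Effective length L_e = K·L = 0.7 × 6.80 = 4.760 m
P_cr = π²EI / L_e² = π² × 117×10⁹ × 8.091×10^-8 / 4.760² = 4.124×10^3 N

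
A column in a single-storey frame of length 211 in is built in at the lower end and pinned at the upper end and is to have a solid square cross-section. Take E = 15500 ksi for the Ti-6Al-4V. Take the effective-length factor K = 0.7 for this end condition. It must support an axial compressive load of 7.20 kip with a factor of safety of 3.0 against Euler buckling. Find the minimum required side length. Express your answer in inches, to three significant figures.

Required P_cr = n·P = 3.0 × 7.20 = 21.60 kip
L_e = K·L = 0.7 × 211 = 147.7 in
Required I = P_cr·L_e²/(π²E) = 2.160×10^4 × 147.7² / (π² × 1.55×10^7) = 3.080 in⁴
Solid square: I = a⁴/12  ⇒  a = (12I)^(1/4) = (12×3.080)^(1/4) = 2.47 in

a ≈ 2.47 in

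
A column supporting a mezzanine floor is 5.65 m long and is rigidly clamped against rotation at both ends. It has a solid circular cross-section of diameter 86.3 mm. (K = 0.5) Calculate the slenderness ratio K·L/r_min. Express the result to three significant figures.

λ ≈ 131

For a solid circle r = d/4 = 86.3/4 = 21.58 mm
L_e = K·L = 0.5 × 5.65 m = 2.825 m = 2825.0 mm
λ = L_e / r_min = 2825.0 / 21.57 = 131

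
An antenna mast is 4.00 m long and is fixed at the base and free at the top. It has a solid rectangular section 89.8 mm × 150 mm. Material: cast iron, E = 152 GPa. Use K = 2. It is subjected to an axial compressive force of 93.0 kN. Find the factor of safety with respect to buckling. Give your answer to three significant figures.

n ≈ 2.28

Buckling occurs about the weak axis: I_min = h·b³/12 with b = 89.8 mm (the shorter side).
I_min = 150×89.8³/12 = 9.052×10^6 mm⁴
I = 9.052×10^6 mm⁴ = 9.052×10^-6 m⁴
Effective length L_e = K·L = 2 × 4.00 = 8.000 m
P_cr = π²EI / L_e² = π² × 152×10⁹ × 9.052×10^-6 / 8.000² = 2.122×10^5 N
Factor of safety n = P_cr / P = 212.18 / 93.0 = 2.28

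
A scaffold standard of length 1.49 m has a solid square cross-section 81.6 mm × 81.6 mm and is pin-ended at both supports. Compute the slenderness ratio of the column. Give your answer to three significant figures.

For a square r = a/√12 = 81.6/√12 = 23.56 mm
L_e = K·L = 1 × 1.49 m = 1.490 m = 1490.0 mm
λ = L_e / r_min = 1490.0 / 23.56 = 63.3

λ ≈ 63.3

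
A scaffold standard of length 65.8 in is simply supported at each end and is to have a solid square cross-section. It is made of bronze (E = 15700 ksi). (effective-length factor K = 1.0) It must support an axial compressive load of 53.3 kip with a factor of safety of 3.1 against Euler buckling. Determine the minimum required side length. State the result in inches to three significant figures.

a ≈ 2.73 in

Required P_cr = n·P = 3.1 × 53.3 = 165.2 kip
L_e = K·L = 1 × 65.8 = 65.80 in
Required I = P_cr·L_e²/(π²E) = 1.652×10^5 × 65.80² / (π² × 1.57×10^7) = 4.617 in⁴
Solid square: I = a⁴/12  ⇒  a = (12I)^(1/4) = (12×4.617)^(1/4) = 2.73 in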